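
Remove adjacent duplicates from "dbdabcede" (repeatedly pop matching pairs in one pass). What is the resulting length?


Input: dbdabcede
Stack-based adjacent duplicate removal:
  Read 'd': push. Stack: d
  Read 'b': push. Stack: db
  Read 'd': push. Stack: dbd
  Read 'a': push. Stack: dbda
  Read 'b': push. Stack: dbdab
  Read 'c': push. Stack: dbdabc
  Read 'e': push. Stack: dbdabce
  Read 'd': push. Stack: dbdabced
  Read 'e': push. Stack: dbdabcede
Final stack: "dbdabcede" (length 9)

9


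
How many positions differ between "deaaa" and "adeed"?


Comparing "deaaa" and "adeed" position by position:
  Position 0: 'd' vs 'a' => DIFFER
  Position 1: 'e' vs 'd' => DIFFER
  Position 2: 'a' vs 'e' => DIFFER
  Position 3: 'a' vs 'e' => DIFFER
  Position 4: 'a' vs 'd' => DIFFER
Positions that differ: 5

5


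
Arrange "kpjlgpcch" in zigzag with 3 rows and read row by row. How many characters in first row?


Zigzag "kpjlgpcch" into 3 rows:
Placing characters:
  'k' => row 0
  'p' => row 1
  'j' => row 2
  'l' => row 1
  'g' => row 0
  'p' => row 1
  'c' => row 2
  'c' => row 1
  'h' => row 0
Rows:
  Row 0: "kgh"
  Row 1: "plpc"
  Row 2: "jc"
First row length: 3

3


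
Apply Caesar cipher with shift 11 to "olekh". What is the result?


Caesar cipher: shift "olekh" by 11
  'o' (pos 14) + 11 = pos 25 = 'z'
  'l' (pos 11) + 11 = pos 22 = 'w'
  'e' (pos 4) + 11 = pos 15 = 'p'
  'k' (pos 10) + 11 = pos 21 = 'v'
  'h' (pos 7) + 11 = pos 18 = 's'
Result: zwpvs

zwpvs


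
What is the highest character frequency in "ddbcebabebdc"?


Input: ddbcebabebdc
Character counts:
  'a': 1
  'b': 4
  'c': 2
  'd': 3
  'e': 2
Maximum frequency: 4

4


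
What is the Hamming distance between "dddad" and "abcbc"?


Comparing "dddad" and "abcbc" position by position:
  Position 0: 'd' vs 'a' => differ
  Position 1: 'd' vs 'b' => differ
  Position 2: 'd' vs 'c' => differ
  Position 3: 'a' vs 'b' => differ
  Position 4: 'd' vs 'c' => differ
Total differences (Hamming distance): 5

5


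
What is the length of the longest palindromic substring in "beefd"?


Input: "beefd"
Checking substrings for palindromes:
  [1:3] "ee" (len 2) => palindrome
Longest palindromic substring: "ee" with length 2

2


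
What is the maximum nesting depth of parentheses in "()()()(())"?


Input: "()()()(())"
Tracking depth:
  Position 0 '(': depth becomes 1
  Position 1 ')': depth becomes 0
  Position 2 '(': depth becomes 1
  Position 3 ')': depth becomes 0
  Position 4 '(': depth becomes 1
  Position 5 ')': depth becomes 0
  Position 6 '(': depth becomes 1
  Position 7 '(': depth becomes 2
  Position 8 ')': depth becomes 1
  Position 9 ')': depth becomes 0
Maximum depth reached: 2

2


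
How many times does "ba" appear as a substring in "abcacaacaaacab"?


Searching for "ba" in "abcacaacaaacab"
Scanning each position:
  Position 0: "ab" => no
  Position 1: "bc" => no
  Position 2: "ca" => no
  Position 3: "ac" => no
  Position 4: "ca" => no
  Position 5: "aa" => no
  Position 6: "ac" => no
  Position 7: "ca" => no
  Position 8: "aa" => no
  Position 9: "aa" => no
  Position 10: "ac" => no
  Position 11: "ca" => no
  Position 12: "ab" => no
Total occurrences: 0

0


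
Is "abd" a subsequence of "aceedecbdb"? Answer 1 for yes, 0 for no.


Check if "abd" is a subsequence of "aceedecbdb"
Greedy scan:
  Position 0 ('a'): matches sub[0] = 'a'
  Position 1 ('c'): no match needed
  Position 2 ('e'): no match needed
  Position 3 ('e'): no match needed
  Position 4 ('d'): no match needed
  Position 5 ('e'): no match needed
  Position 6 ('c'): no match needed
  Position 7 ('b'): matches sub[1] = 'b'
  Position 8 ('d'): matches sub[2] = 'd'
  Position 9 ('b'): no match needed
All 3 characters matched => is a subsequence

1


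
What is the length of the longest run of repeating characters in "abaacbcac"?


Input: "abaacbcac"
Scanning for longest run:
  Position 1 ('b'): new char, reset run to 1
  Position 2 ('a'): new char, reset run to 1
  Position 3 ('a'): continues run of 'a', length=2
  Position 4 ('c'): new char, reset run to 1
  Position 5 ('b'): new char, reset run to 1
  Position 6 ('c'): new char, reset run to 1
  Position 7 ('a'): new char, reset run to 1
  Position 8 ('c'): new char, reset run to 1
Longest run: 'a' with length 2

2


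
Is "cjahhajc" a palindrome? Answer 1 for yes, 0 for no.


Input: cjahhajc
Reversed: cjahhajc
  Compare pos 0 ('c') with pos 7 ('c'): match
  Compare pos 1 ('j') with pos 6 ('j'): match
  Compare pos 2 ('a') with pos 5 ('a'): match
  Compare pos 3 ('h') with pos 4 ('h'): match
Result: palindrome

1


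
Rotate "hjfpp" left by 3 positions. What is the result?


Input: "hjfpp", rotate left by 3
First 3 characters: "hjf"
Remaining characters: "pp"
Concatenate remaining + first: "pp" + "hjf" = "pphjf"

pphjf


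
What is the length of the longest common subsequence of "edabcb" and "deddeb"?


LCS of "edabcb" and "deddeb"
DP table:
           d    e    d    d    e    b
      0    0    0    0    0    0    0
  e   0    0    1    1    1    1    1
  d   0    1    1    2    2    2    2
  a   0    1    1    2    2    2    2
  b   0    1    1    2    2    2    3
  c   0    1    1    2    2    2    3
  b   0    1    1    2    2    2    3
LCS length = dp[6][6] = 3

3


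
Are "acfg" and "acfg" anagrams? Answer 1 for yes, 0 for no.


Strings: "acfg", "acfg"
Sorted first:  acfg
Sorted second: acfg
Sorted forms match => anagrams

1


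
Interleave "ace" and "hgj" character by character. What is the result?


Interleaving "ace" and "hgj":
  Position 0: 'a' from first, 'h' from second => "ah"
  Position 1: 'c' from first, 'g' from second => "cg"
  Position 2: 'e' from first, 'j' from second => "ej"
Result: ahcgej

ahcgej


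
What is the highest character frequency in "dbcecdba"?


Input: dbcecdba
Character counts:
  'a': 1
  'b': 2
  'c': 2
  'd': 2
  'e': 1
Maximum frequency: 2

2


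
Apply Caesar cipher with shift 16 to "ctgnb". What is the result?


Caesar cipher: shift "ctgnb" by 16
  'c' (pos 2) + 16 = pos 18 = 's'
  't' (pos 19) + 16 = pos 9 = 'j'
  'g' (pos 6) + 16 = pos 22 = 'w'
  'n' (pos 13) + 16 = pos 3 = 'd'
  'b' (pos 1) + 16 = pos 17 = 'r'
Result: sjwdr

sjwdr


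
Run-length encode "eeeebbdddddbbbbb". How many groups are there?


Input: eeeebbdddddbbbbb
Scanning for consecutive runs:
  Group 1: 'e' x 4 (positions 0-3)
  Group 2: 'b' x 2 (positions 4-5)
  Group 3: 'd' x 5 (positions 6-10)
  Group 4: 'b' x 5 (positions 11-15)
Total groups: 4

4


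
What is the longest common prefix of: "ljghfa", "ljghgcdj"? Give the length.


Words: ljghfa, ljghgcdj
  Position 0: all 'l' => match
  Position 1: all 'j' => match
  Position 2: all 'g' => match
  Position 3: all 'h' => match
  Position 4: ('f', 'g') => mismatch, stop
LCP = "ljgh" (length 4)

4


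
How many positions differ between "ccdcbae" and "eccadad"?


Comparing "ccdcbae" and "eccadad" position by position:
  Position 0: 'c' vs 'e' => DIFFER
  Position 1: 'c' vs 'c' => same
  Position 2: 'd' vs 'c' => DIFFER
  Position 3: 'c' vs 'a' => DIFFER
  Position 4: 'b' vs 'd' => DIFFER
  Position 5: 'a' vs 'a' => same
  Position 6: 'e' vs 'd' => DIFFER
Positions that differ: 5

5


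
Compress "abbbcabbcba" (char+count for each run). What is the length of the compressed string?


Input: abbbcabbcba
Runs:
  'a' x 1 => "a1"
  'b' x 3 => "b3"
  'c' x 1 => "c1"
  'a' x 1 => "a1"
  'b' x 2 => "b2"
  'c' x 1 => "c1"
  'b' x 1 => "b1"
  'a' x 1 => "a1"
Compressed: "a1b3c1a1b2c1b1a1"
Compressed length: 16

16


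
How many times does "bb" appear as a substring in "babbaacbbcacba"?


Searching for "bb" in "babbaacbbcacba"
Scanning each position:
  Position 0: "ba" => no
  Position 1: "ab" => no
  Position 2: "bb" => MATCH
  Position 3: "ba" => no
  Position 4: "aa" => no
  Position 5: "ac" => no
  Position 6: "cb" => no
  Position 7: "bb" => MATCH
  Position 8: "bc" => no
  Position 9: "ca" => no
  Position 10: "ac" => no
  Position 11: "cb" => no
  Position 12: "ba" => no
Total occurrences: 2

2


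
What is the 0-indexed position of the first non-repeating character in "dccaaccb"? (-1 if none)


Input: dccaaccb
Character frequencies:
  'a': 2
  'b': 1
  'c': 4
  'd': 1
Scanning left to right for freq == 1:
  Position 0 ('d'): unique! => answer = 0

0


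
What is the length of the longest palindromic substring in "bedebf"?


Input: "bedebf"
Checking substrings for palindromes:
  [0:5] "bedeb" (len 5) => palindrome
  [1:4] "ede" (len 3) => palindrome
Longest palindromic substring: "bedeb" with length 5

5


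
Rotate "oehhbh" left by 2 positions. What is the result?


Input: "oehhbh", rotate left by 2
First 2 characters: "oe"
Remaining characters: "hhbh"
Concatenate remaining + first: "hhbh" + "oe" = "hhbhoe"

hhbhoe


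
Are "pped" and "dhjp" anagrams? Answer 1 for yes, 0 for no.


Strings: "pped", "dhjp"
Sorted first:  depp
Sorted second: dhjp
Differ at position 1: 'e' vs 'h' => not anagrams

0


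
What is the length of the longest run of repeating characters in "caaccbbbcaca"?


Input: "caaccbbbcaca"
Scanning for longest run:
  Position 1 ('a'): new char, reset run to 1
  Position 2 ('a'): continues run of 'a', length=2
  Position 3 ('c'): new char, reset run to 1
  Position 4 ('c'): continues run of 'c', length=2
  Position 5 ('b'): new char, reset run to 1
  Position 6 ('b'): continues run of 'b', length=2
  Position 7 ('b'): continues run of 'b', length=3
  Position 8 ('c'): new char, reset run to 1
  Position 9 ('a'): new char, reset run to 1
  Position 10 ('c'): new char, reset run to 1
  Position 11 ('a'): new char, reset run to 1
Longest run: 'b' with length 3

3


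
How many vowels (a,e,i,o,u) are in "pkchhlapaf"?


Input: pkchhlapaf
Checking each character:
  'p' at position 0: consonant
  'k' at position 1: consonant
  'c' at position 2: consonant
  'h' at position 3: consonant
  'h' at position 4: consonant
  'l' at position 5: consonant
  'a' at position 6: vowel (running total: 1)
  'p' at position 7: consonant
  'a' at position 8: vowel (running total: 2)
  'f' at position 9: consonant
Total vowels: 2

2


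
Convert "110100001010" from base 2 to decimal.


Input: "110100001010" in base 2
Positional expansion:
  Digit '1' (value 1) x 2^11 = 2048
  Digit '1' (value 1) x 2^10 = 1024
  Digit '0' (value 0) x 2^9 = 0
  Digit '1' (value 1) x 2^8 = 256
  Digit '0' (value 0) x 2^7 = 0
  Digit '0' (value 0) x 2^6 = 0
  Digit '0' (value 0) x 2^5 = 0
  Digit '0' (value 0) x 2^4 = 0
  Digit '1' (value 1) x 2^3 = 8
  Digit '0' (value 0) x 2^2 = 0
  Digit '1' (value 1) x 2^1 = 2
  Digit '0' (value 0) x 2^0 = 0
Sum = 3338

3338


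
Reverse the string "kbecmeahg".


Input: kbecmeahg
Reading characters right to left:
  Position 8: 'g'
  Position 7: 'h'
  Position 6: 'a'
  Position 5: 'e'
  Position 4: 'm'
  Position 3: 'c'
  Position 2: 'e'
  Position 1: 'b'
  Position 0: 'k'
Reversed: ghaemcebk

ghaemcebk


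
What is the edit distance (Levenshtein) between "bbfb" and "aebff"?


Computing edit distance: "bbfb" -> "aebff"
DP table:
           a    e    b    f    f
      0    1    2    3    4    5
  b   1    1    2    2    3    4
  b   2    2    2    2    3    4
  f   3    3    3    3    2    3
  b   4    4    4    3    3    3
Edit distance = dp[4][5] = 3

3


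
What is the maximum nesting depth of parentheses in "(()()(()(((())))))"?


Input: "(()()(()(((())))))"
Tracking depth:
  Position 0 '(': depth becomes 1
  Position 1 '(': depth becomes 2
  Position 2 ')': depth becomes 1
  Position 3 '(': depth becomes 2
  Position 4 ')': depth becomes 1
  Position 5 '(': depth becomes 2
  Position 6 '(': depth becomes 3
  Position 7 ')': depth becomes 2
  Position 8 '(': depth becomes 3
  Position 9 '(': depth becomes 4
  Position 10 '(': depth becomes 5
  Position 11 '(': depth becomes 6
  Position 12 ')': depth becomes 5
  Position 13 ')': depth becomes 4
  Position 14 ')': depth becomes 3
  Position 15 ')': depth becomes 2
  Position 16 ')': depth becomes 1
  Position 17 ')': depth becomes 0
Maximum depth reached: 6

6


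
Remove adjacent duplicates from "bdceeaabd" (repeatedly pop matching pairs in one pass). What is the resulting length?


Input: bdceeaabd
Stack-based adjacent duplicate removal:
  Read 'b': push. Stack: b
  Read 'd': push. Stack: bd
  Read 'c': push. Stack: bdc
  Read 'e': push. Stack: bdce
  Read 'e': matches stack top 'e' => pop. Stack: bdc
  Read 'a': push. Stack: bdca
  Read 'a': matches stack top 'a' => pop. Stack: bdc
  Read 'b': push. Stack: bdcb
  Read 'd': push. Stack: bdcbd
Final stack: "bdcbd" (length 5)

5


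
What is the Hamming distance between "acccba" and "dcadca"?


Comparing "acccba" and "dcadca" position by position:
  Position 0: 'a' vs 'd' => differ
  Position 1: 'c' vs 'c' => same
  Position 2: 'c' vs 'a' => differ
  Position 3: 'c' vs 'd' => differ
  Position 4: 'b' vs 'c' => differ
  Position 5: 'a' vs 'a' => same
Total differences (Hamming distance): 4

4


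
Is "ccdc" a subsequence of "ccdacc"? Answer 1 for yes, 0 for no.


Check if "ccdc" is a subsequence of "ccdacc"
Greedy scan:
  Position 0 ('c'): matches sub[0] = 'c'
  Position 1 ('c'): matches sub[1] = 'c'
  Position 2 ('d'): matches sub[2] = 'd'
  Position 3 ('a'): no match needed
  Position 4 ('c'): matches sub[3] = 'c'
  Position 5 ('c'): no match needed
All 4 characters matched => is a subsequence

1


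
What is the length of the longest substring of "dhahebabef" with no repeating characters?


Input: "dhahebabef"
Sliding window (track last position of each char):
  Position 0 ('d'): window [0,0] length 1 -- new best
  Position 1 ('h'): window [0,1] length 2 -- new best
  Position 2 ('a'): window [0,2] length 3 -- new best
  Position 3 ('h'): repeat (last at 1), move window start to 2
  Position 3 ('h'): window [2,3] length 2
  Position 4 ('e'): window [2,4] length 3
  Position 5 ('b'): window [2,5] length 4 -- new best
  Position 6 ('a'): repeat (last at 2), move window start to 3
  Position 6 ('a'): window [3,6] length 4
  Position 7 ('b'): repeat (last at 5), move window start to 6
  Position 7 ('b'): window [6,7] length 2
  Position 8 ('e'): window [6,8] length 3
  Position 9 ('f'): window [6,9] length 4
Longest substring with no repeats: "aheb" with length 4

4


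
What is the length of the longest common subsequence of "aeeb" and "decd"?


LCS of "aeeb" and "decd"
DP table:
           d    e    c    d
      0    0    0    0    0
  a   0    0    0    0    0
  e   0    0    1    1    1
  e   0    0    1    1    1
  b   0    0    1    1    1
LCS length = dp[4][4] = 1

1


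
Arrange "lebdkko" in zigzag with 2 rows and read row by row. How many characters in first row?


Zigzag "lebdkko" into 2 rows:
Placing characters:
  'l' => row 0
  'e' => row 1
  'b' => row 0
  'd' => row 1
  'k' => row 0
  'k' => row 1
  'o' => row 0
Rows:
  Row 0: "lbko"
  Row 1: "edk"
First row length: 4

4


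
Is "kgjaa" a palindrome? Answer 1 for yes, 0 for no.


Input: kgjaa
Reversed: aajgk
  Compare pos 0 ('k') with pos 4 ('a'): MISMATCH
  Compare pos 1 ('g') with pos 3 ('a'): MISMATCH
Result: not a palindrome

0


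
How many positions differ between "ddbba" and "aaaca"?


Comparing "ddbba" and "aaaca" position by position:
  Position 0: 'd' vs 'a' => DIFFER
  Position 1: 'd' vs 'a' => DIFFER
  Position 2: 'b' vs 'a' => DIFFER
  Position 3: 'b' vs 'c' => DIFFER
  Position 4: 'a' vs 'a' => same
Positions that differ: 4

4


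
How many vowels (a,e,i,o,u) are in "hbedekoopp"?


Input: hbedekoopp
Checking each character:
  'h' at position 0: consonant
  'b' at position 1: consonant
  'e' at position 2: vowel (running total: 1)
  'd' at position 3: consonant
  'e' at position 4: vowel (running total: 2)
  'k' at position 5: consonant
  'o' at position 6: vowel (running total: 3)
  'o' at position 7: vowel (running total: 4)
  'p' at position 8: consonant
  'p' at position 9: consonant
Total vowels: 4

4


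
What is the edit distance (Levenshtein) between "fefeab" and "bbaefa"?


Computing edit distance: "fefeab" -> "bbaefa"
DP table:
           b    b    a    e    f    a
      0    1    2    3    4    5    6
  f   1    1    2    3    4    4    5
  e   2    2    2    3    3    4    5
  f   3    3    3    3    4    3    4
  e   4    4    4    4    3    4    4
  a   5    5    5    4    4    4    4
  b   6    5    5    5    5    5    5
Edit distance = dp[6][6] = 5

5


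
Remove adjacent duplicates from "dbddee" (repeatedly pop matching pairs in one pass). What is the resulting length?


Input: dbddee
Stack-based adjacent duplicate removal:
  Read 'd': push. Stack: d
  Read 'b': push. Stack: db
  Read 'd': push. Stack: dbd
  Read 'd': matches stack top 'd' => pop. Stack: db
  Read 'e': push. Stack: dbe
  Read 'e': matches stack top 'e' => pop. Stack: db
Final stack: "db" (length 2)

2


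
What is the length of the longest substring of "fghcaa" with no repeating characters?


Input: "fghcaa"
Sliding window (track last position of each char):
  Position 0 ('f'): window [0,0] length 1 -- new best
  Position 1 ('g'): window [0,1] length 2 -- new best
  Position 2 ('h'): window [0,2] length 3 -- new best
  Position 3 ('c'): window [0,3] length 4 -- new best
  Position 4 ('a'): window [0,4] length 5 -- new best
  Position 5 ('a'): repeat (last at 4), move window start to 5
  Position 5 ('a'): window [5,5] length 1
Longest substring with no repeats: "fghca" with length 5

5


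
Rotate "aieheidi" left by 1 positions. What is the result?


Input: "aieheidi", rotate left by 1
First 1 characters: "a"
Remaining characters: "ieheidi"
Concatenate remaining + first: "ieheidi" + "a" = "ieheidia"

ieheidia


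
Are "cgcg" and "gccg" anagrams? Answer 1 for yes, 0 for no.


Strings: "cgcg", "gccg"
Sorted first:  ccgg
Sorted second: ccgg
Sorted forms match => anagrams

1


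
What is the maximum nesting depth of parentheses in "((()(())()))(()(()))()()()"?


Input: "((()(())()))(()(()))()()()"
Tracking depth:
  Position 0 '(': depth becomes 1
  Position 1 '(': depth becomes 2
  Position 2 '(': depth becomes 3
  Position 3 ')': depth becomes 2
  Position 4 '(': depth becomes 3
  Position 5 '(': depth becomes 4
  Position 6 ')': depth becomes 3
  Position 7 ')': depth becomes 2
  Position 8 '(': depth becomes 3
  Position 9 ')': depth becomes 2
  Position 10 ')': depth becomes 1
  Position 11 ')': depth becomes 0
  Position 12 '(': depth becomes 1
  Position 13 '(': depth becomes 2
  Position 14 ')': depth becomes 1
  Position 15 '(': depth becomes 2
  Position 16 '(': depth becomes 3
  Position 17 ')': depth becomes 2
  Position 18 ')': depth becomes 1
  Position 19 ')': depth becomes 0
  Position 20 '(': depth becomes 1
  Position 21 ')': depth becomes 0
  Position 22 '(': depth becomes 1
  Position 23 ')': depth becomes 0
  Position 24 '(': depth becomes 1
  Position 25 ')': depth becomes 0
Maximum depth reached: 4

4


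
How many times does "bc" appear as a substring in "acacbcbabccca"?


Searching for "bc" in "acacbcbabccca"
Scanning each position:
  Position 0: "ac" => no
  Position 1: "ca" => no
  Position 2: "ac" => no
  Position 3: "cb" => no
  Position 4: "bc" => MATCH
  Position 5: "cb" => no
  Position 6: "ba" => no
  Position 7: "ab" => no
  Position 8: "bc" => MATCH
  Position 9: "cc" => no
  Position 10: "cc" => no
  Position 11: "ca" => no
Total occurrences: 2

2


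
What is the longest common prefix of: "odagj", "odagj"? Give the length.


Words: odagj, odagj
  Position 0: all 'o' => match
  Position 1: all 'd' => match
  Position 2: all 'a' => match
  Position 3: all 'g' => match
  Position 4: all 'j' => match
LCP = "odagj" (length 5)

5


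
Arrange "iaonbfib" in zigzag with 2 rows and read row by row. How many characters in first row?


Zigzag "iaonbfib" into 2 rows:
Placing characters:
  'i' => row 0
  'a' => row 1
  'o' => row 0
  'n' => row 1
  'b' => row 0
  'f' => row 1
  'i' => row 0
  'b' => row 1
Rows:
  Row 0: "iobi"
  Row 1: "anfb"
First row length: 4

4


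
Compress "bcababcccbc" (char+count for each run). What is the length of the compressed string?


Input: bcababcccbc
Runs:
  'b' x 1 => "b1"
  'c' x 1 => "c1"
  'a' x 1 => "a1"
  'b' x 1 => "b1"
  'a' x 1 => "a1"
  'b' x 1 => "b1"
  'c' x 3 => "c3"
  'b' x 1 => "b1"
  'c' x 1 => "c1"
Compressed: "b1c1a1b1a1b1c3b1c1"
Compressed length: 18

18


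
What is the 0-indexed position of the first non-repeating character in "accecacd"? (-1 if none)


Input: accecacd
Character frequencies:
  'a': 2
  'c': 4
  'd': 1
  'e': 1
Scanning left to right for freq == 1:
  Position 0 ('a'): freq=2, skip
  Position 1 ('c'): freq=4, skip
  Position 2 ('c'): freq=4, skip
  Position 3 ('e'): unique! => answer = 3

3


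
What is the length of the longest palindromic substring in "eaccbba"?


Input: "eaccbba"
Checking substrings for palindromes:
  [2:4] "cc" (len 2) => palindrome
  [4:6] "bb" (len 2) => palindrome
Longest palindromic substring: "cc" with length 2

2


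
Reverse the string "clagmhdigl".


Input: clagmhdigl
Reading characters right to left:
  Position 9: 'l'
  Position 8: 'g'
  Position 7: 'i'
  Position 6: 'd'
  Position 5: 'h'
  Position 4: 'm'
  Position 3: 'g'
  Position 2: 'a'
  Position 1: 'l'
  Position 0: 'c'
Reversed: lgidhmgalc

lgidhmgalc


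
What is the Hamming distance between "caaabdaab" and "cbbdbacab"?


Comparing "caaabdaab" and "cbbdbacab" position by position:
  Position 0: 'c' vs 'c' => same
  Position 1: 'a' vs 'b' => differ
  Position 2: 'a' vs 'b' => differ
  Position 3: 'a' vs 'd' => differ
  Position 4: 'b' vs 'b' => same
  Position 5: 'd' vs 'a' => differ
  Position 6: 'a' vs 'c' => differ
  Position 7: 'a' vs 'a' => same
  Position 8: 'b' vs 'b' => same
Total differences (Hamming distance): 5

5


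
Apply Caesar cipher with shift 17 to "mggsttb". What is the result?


Caesar cipher: shift "mggsttb" by 17
  'm' (pos 12) + 17 = pos 3 = 'd'
  'g' (pos 6) + 17 = pos 23 = 'x'
  'g' (pos 6) + 17 = pos 23 = 'x'
  's' (pos 18) + 17 = pos 9 = 'j'
  't' (pos 19) + 17 = pos 10 = 'k'
  't' (pos 19) + 17 = pos 10 = 'k'
  'b' (pos 1) + 17 = pos 18 = 's'
Result: dxxjkks

dxxjkks


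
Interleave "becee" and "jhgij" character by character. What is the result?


Interleaving "becee" and "jhgij":
  Position 0: 'b' from first, 'j' from second => "bj"
  Position 1: 'e' from first, 'h' from second => "eh"
  Position 2: 'c' from first, 'g' from second => "cg"
  Position 3: 'e' from first, 'i' from second => "ei"
  Position 4: 'e' from first, 'j' from second => "ej"
Result: bjehcgeiej

bjehcgeiej


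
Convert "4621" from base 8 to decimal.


Input: "4621" in base 8
Positional expansion:
  Digit '4' (value 4) x 8^3 = 2048
  Digit '6' (value 6) x 8^2 = 384
  Digit '2' (value 2) x 8^1 = 16
  Digit '1' (value 1) x 8^0 = 1
Sum = 2449

2449


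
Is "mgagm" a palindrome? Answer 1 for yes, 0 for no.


Input: mgagm
Reversed: mgagm
  Compare pos 0 ('m') with pos 4 ('m'): match
  Compare pos 1 ('g') with pos 3 ('g'): match
Result: palindrome

1


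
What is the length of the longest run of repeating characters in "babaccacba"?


Input: "babaccacba"
Scanning for longest run:
  Position 1 ('a'): new char, reset run to 1
  Position 2 ('b'): new char, reset run to 1
  Position 3 ('a'): new char, reset run to 1
  Position 4 ('c'): new char, reset run to 1
  Position 5 ('c'): continues run of 'c', length=2
  Position 6 ('a'): new char, reset run to 1
  Position 7 ('c'): new char, reset run to 1
  Position 8 ('b'): new char, reset run to 1
  Position 9 ('a'): new char, reset run to 1
Longest run: 'c' with length 2

2


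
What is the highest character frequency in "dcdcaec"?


Input: dcdcaec
Character counts:
  'a': 1
  'c': 3
  'd': 2
  'e': 1
Maximum frequency: 3

3


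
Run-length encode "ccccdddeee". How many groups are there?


Input: ccccdddeee
Scanning for consecutive runs:
  Group 1: 'c' x 4 (positions 0-3)
  Group 2: 'd' x 3 (positions 4-6)
  Group 3: 'e' x 3 (positions 7-9)
Total groups: 3

3


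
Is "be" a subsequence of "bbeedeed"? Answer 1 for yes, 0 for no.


Check if "be" is a subsequence of "bbeedeed"
Greedy scan:
  Position 0 ('b'): matches sub[0] = 'b'
  Position 1 ('b'): no match needed
  Position 2 ('e'): matches sub[1] = 'e'
  Position 3 ('e'): no match needed
  Position 4 ('d'): no match needed
  Position 5 ('e'): no match needed
  Position 6 ('e'): no match needed
  Position 7 ('d'): no match needed
All 2 characters matched => is a subsequence

1


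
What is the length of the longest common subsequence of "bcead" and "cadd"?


LCS of "bcead" and "cadd"
DP table:
           c    a    d    d
      0    0    0    0    0
  b   0    0    0    0    0
  c   0    1    1    1    1
  e   0    1    1    1    1
  a   0    1    2    2    2
  d   0    1    2    3    3
LCS length = dp[5][4] = 3

3


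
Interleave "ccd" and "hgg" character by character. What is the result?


Interleaving "ccd" and "hgg":
  Position 0: 'c' from first, 'h' from second => "ch"
  Position 1: 'c' from first, 'g' from second => "cg"
  Position 2: 'd' from first, 'g' from second => "dg"
Result: chcgdg

chcgdg


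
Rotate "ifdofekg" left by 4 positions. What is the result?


Input: "ifdofekg", rotate left by 4
First 4 characters: "ifdo"
Remaining characters: "fekg"
Concatenate remaining + first: "fekg" + "ifdo" = "fekgifdo"

fekgifdo


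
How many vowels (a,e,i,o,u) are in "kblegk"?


Input: kblegk
Checking each character:
  'k' at position 0: consonant
  'b' at position 1: consonant
  'l' at position 2: consonant
  'e' at position 3: vowel (running total: 1)
  'g' at position 4: consonant
  'k' at position 5: consonant
Total vowels: 1

1


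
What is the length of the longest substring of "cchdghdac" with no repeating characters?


Input: "cchdghdac"
Sliding window (track last position of each char):
  Position 0 ('c'): window [0,0] length 1 -- new best
  Position 1 ('c'): repeat (last at 0), move window start to 1
  Position 1 ('c'): window [1,1] length 1
  Position 2 ('h'): window [1,2] length 2 -- new best
  Position 3 ('d'): window [1,3] length 3 -- new best
  Position 4 ('g'): window [1,4] length 4 -- new best
  Position 5 ('h'): repeat (last at 2), move window start to 3
  Position 5 ('h'): window [3,5] length 3
  Position 6 ('d'): repeat (last at 3), move window start to 4
  Position 6 ('d'): window [4,6] length 3
  Position 7 ('a'): window [4,7] length 4
  Position 8 ('c'): window [4,8] length 5 -- new best
Longest substring with no repeats: "ghdac" with length 5

5


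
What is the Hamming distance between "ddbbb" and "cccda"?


Comparing "ddbbb" and "cccda" position by position:
  Position 0: 'd' vs 'c' => differ
  Position 1: 'd' vs 'c' => differ
  Position 2: 'b' vs 'c' => differ
  Position 3: 'b' vs 'd' => differ
  Position 4: 'b' vs 'a' => differ
Total differences (Hamming distance): 5

5


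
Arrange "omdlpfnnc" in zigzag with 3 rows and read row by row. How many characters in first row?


Zigzag "omdlpfnnc" into 3 rows:
Placing characters:
  'o' => row 0
  'm' => row 1
  'd' => row 2
  'l' => row 1
  'p' => row 0
  'f' => row 1
  'n' => row 2
  'n' => row 1
  'c' => row 0
Rows:
  Row 0: "opc"
  Row 1: "mlfn"
  Row 2: "dn"
First row length: 3

3


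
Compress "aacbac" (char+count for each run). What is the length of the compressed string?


Input: aacbac
Runs:
  'a' x 2 => "a2"
  'c' x 1 => "c1"
  'b' x 1 => "b1"
  'a' x 1 => "a1"
  'c' x 1 => "c1"
Compressed: "a2c1b1a1c1"
Compressed length: 10

10


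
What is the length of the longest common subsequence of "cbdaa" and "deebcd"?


LCS of "cbdaa" and "deebcd"
DP table:
           d    e    e    b    c    d
      0    0    0    0    0    0    0
  c   0    0    0    0    0    1    1
  b   0    0    0    0    1    1    1
  d   0    1    1    1    1    1    2
  a   0    1    1    1    1    1    2
  a   0    1    1    1    1    1    2
LCS length = dp[5][6] = 2

2


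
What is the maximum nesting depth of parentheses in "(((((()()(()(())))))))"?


Input: "(((((()()(()(())))))))"
Tracking depth:
  Position 0 '(': depth becomes 1
  Position 1 '(': depth becomes 2
  Position 2 '(': depth becomes 3
  Position 3 '(': depth becomes 4
  Position 4 '(': depth becomes 5
  Position 5 '(': depth becomes 6
  Position 6 ')': depth becomes 5
  Position 7 '(': depth becomes 6
  Position 8 ')': depth becomes 5
  Position 9 '(': depth becomes 6
  Position 10 '(': depth becomes 7
  Position 11 ')': depth becomes 6
  Position 12 '(': depth becomes 7
  Position 13 '(': depth becomes 8
  Position 14 ')': depth becomes 7
  Position 15 ')': depth becomes 6
  Position 16 ')': depth becomes 5
  Position 17 ')': depth becomes 4
  Position 18 ')': depth becomes 3
  Position 19 ')': depth becomes 2
  Position 20 ')': depth becomes 1
  Position 21 ')': depth becomes 0
Maximum depth reached: 8

8


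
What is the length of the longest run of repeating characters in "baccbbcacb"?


Input: "baccbbcacb"
Scanning for longest run:
  Position 1 ('a'): new char, reset run to 1
  Position 2 ('c'): new char, reset run to 1
  Position 3 ('c'): continues run of 'c', length=2
  Position 4 ('b'): new char, reset run to 1
  Position 5 ('b'): continues run of 'b', length=2
  Position 6 ('c'): new char, reset run to 1
  Position 7 ('a'): new char, reset run to 1
  Position 8 ('c'): new char, reset run to 1
  Position 9 ('b'): new char, reset run to 1
Longest run: 'c' with length 2

2


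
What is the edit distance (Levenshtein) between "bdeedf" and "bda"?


Computing edit distance: "bdeedf" -> "bda"
DP table:
           b    d    a
      0    1    2    3
  b   1    0    1    2
  d   2    1    0    1
  e   3    2    1    1
  e   4    3    2    2
  d   5    4    3    3
  f   6    5    4    4
Edit distance = dp[6][3] = 4

4


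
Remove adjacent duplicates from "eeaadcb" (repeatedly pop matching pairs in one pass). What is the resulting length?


Input: eeaadcb
Stack-based adjacent duplicate removal:
  Read 'e': push. Stack: e
  Read 'e': matches stack top 'e' => pop. Stack: (empty)
  Read 'a': push. Stack: a
  Read 'a': matches stack top 'a' => pop. Stack: (empty)
  Read 'd': push. Stack: d
  Read 'c': push. Stack: dc
  Read 'b': push. Stack: dcb
Final stack: "dcb" (length 3)

3


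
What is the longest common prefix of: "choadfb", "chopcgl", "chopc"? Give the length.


Words: choadfb, chopcgl, chopc
  Position 0: all 'c' => match
  Position 1: all 'h' => match
  Position 2: all 'o' => match
  Position 3: ('a', 'p', 'p') => mismatch, stop
LCP = "cho" (length 3)

3


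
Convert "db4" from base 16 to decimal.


Input: "db4" in base 16
Positional expansion:
  Digit 'd' (value 13) x 16^2 = 3328
  Digit 'b' (value 11) x 16^1 = 176
  Digit '4' (value 4) x 16^0 = 4
Sum = 3508

3508


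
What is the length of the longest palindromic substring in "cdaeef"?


Input: "cdaeef"
Checking substrings for palindromes:
  [3:5] "ee" (len 2) => palindrome
Longest palindromic substring: "ee" with length 2

2


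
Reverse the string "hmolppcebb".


Input: hmolppcebb
Reading characters right to left:
  Position 9: 'b'
  Position 8: 'b'
  Position 7: 'e'
  Position 6: 'c'
  Position 5: 'p'
  Position 4: 'p'
  Position 3: 'l'
  Position 2: 'o'
  Position 1: 'm'
  Position 0: 'h'
Reversed: bbecpplomh

bbecpplomh


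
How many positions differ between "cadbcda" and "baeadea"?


Comparing "cadbcda" and "baeadea" position by position:
  Position 0: 'c' vs 'b' => DIFFER
  Position 1: 'a' vs 'a' => same
  Position 2: 'd' vs 'e' => DIFFER
  Position 3: 'b' vs 'a' => DIFFER
  Position 4: 'c' vs 'd' => DIFFER
  Position 5: 'd' vs 'e' => DIFFER
  Position 6: 'a' vs 'a' => same
Positions that differ: 5

5


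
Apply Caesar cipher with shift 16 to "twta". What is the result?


Caesar cipher: shift "twta" by 16
  't' (pos 19) + 16 = pos 9 = 'j'
  'w' (pos 22) + 16 = pos 12 = 'm'
  't' (pos 19) + 16 = pos 9 = 'j'
  'a' (pos 0) + 16 = pos 16 = 'q'
Result: jmjq

jmjq


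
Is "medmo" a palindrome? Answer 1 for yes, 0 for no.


Input: medmo
Reversed: omdem
  Compare pos 0 ('m') with pos 4 ('o'): MISMATCH
  Compare pos 1 ('e') with pos 3 ('m'): MISMATCH
Result: not a palindrome

0


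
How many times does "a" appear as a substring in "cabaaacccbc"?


Searching for "a" in "cabaaacccbc"
Scanning each position:
  Position 0: "c" => no
  Position 1: "a" => MATCH
  Position 2: "b" => no
  Position 3: "a" => MATCH
  Position 4: "a" => MATCH
  Position 5: "a" => MATCH
  Position 6: "c" => no
  Position 7: "c" => no
  Position 8: "c" => no
  Position 9: "b" => no
  Position 10: "c" => no
Total occurrences: 4

4


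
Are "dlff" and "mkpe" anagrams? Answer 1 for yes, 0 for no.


Strings: "dlff", "mkpe"
Sorted first:  dffl
Sorted second: ekmp
Differ at position 0: 'd' vs 'e' => not anagrams

0


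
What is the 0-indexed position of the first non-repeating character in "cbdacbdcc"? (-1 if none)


Input: cbdacbdcc
Character frequencies:
  'a': 1
  'b': 2
  'c': 4
  'd': 2
Scanning left to right for freq == 1:
  Position 0 ('c'): freq=4, skip
  Position 1 ('b'): freq=2, skip
  Position 2 ('d'): freq=2, skip
  Position 3 ('a'): unique! => answer = 3

3


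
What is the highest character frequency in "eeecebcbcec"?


Input: eeecebcbcec
Character counts:
  'b': 2
  'c': 4
  'e': 5
Maximum frequency: 5

5


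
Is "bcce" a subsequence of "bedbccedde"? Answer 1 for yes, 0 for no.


Check if "bcce" is a subsequence of "bedbccedde"
Greedy scan:
  Position 0 ('b'): matches sub[0] = 'b'
  Position 1 ('e'): no match needed
  Position 2 ('d'): no match needed
  Position 3 ('b'): no match needed
  Position 4 ('c'): matches sub[1] = 'c'
  Position 5 ('c'): matches sub[2] = 'c'
  Position 6 ('e'): matches sub[3] = 'e'
  Position 7 ('d'): no match needed
  Position 8 ('d'): no match needed
  Position 9 ('e'): no match needed
All 4 characters matched => is a subsequence

1


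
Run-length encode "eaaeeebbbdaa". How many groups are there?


Input: eaaeeebbbdaa
Scanning for consecutive runs:
  Group 1: 'e' x 1 (positions 0-0)
  Group 2: 'a' x 2 (positions 1-2)
  Group 3: 'e' x 3 (positions 3-5)
  Group 4: 'b' x 3 (positions 6-8)
  Group 5: 'd' x 1 (positions 9-9)
  Group 6: 'a' x 2 (positions 10-11)
Total groups: 6

6


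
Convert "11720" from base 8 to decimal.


Input: "11720" in base 8
Positional expansion:
  Digit '1' (value 1) x 8^4 = 4096
  Digit '1' (value 1) x 8^3 = 512
  Digit '7' (value 7) x 8^2 = 448
  Digit '2' (value 2) x 8^1 = 16
  Digit '0' (value 0) x 8^0 = 0
Sum = 5072

5072


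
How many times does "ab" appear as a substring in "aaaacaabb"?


Searching for "ab" in "aaaacaabb"
Scanning each position:
  Position 0: "aa" => no
  Position 1: "aa" => no
  Position 2: "aa" => no
  Position 3: "ac" => no
  Position 4: "ca" => no
  Position 5: "aa" => no
  Position 6: "ab" => MATCH
  Position 7: "bb" => no
Total occurrences: 1

1


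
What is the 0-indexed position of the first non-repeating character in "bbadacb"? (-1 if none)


Input: bbadacb
Character frequencies:
  'a': 2
  'b': 3
  'c': 1
  'd': 1
Scanning left to right for freq == 1:
  Position 0 ('b'): freq=3, skip
  Position 1 ('b'): freq=3, skip
  Position 2 ('a'): freq=2, skip
  Position 3 ('d'): unique! => answer = 3

3


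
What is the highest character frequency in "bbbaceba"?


Input: bbbaceba
Character counts:
  'a': 2
  'b': 4
  'c': 1
  'e': 1
Maximum frequency: 4

4


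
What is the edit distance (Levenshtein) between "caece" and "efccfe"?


Computing edit distance: "caece" -> "efccfe"
DP table:
           e    f    c    c    f    e
      0    1    2    3    4    5    6
  c   1    1    2    2    3    4    5
  a   2    2    2    3    3    4    5
  e   3    2    3    3    4    4    4
  c   4    3    3    3    3    4    5
  e   5    4    4    4    4    4    4
Edit distance = dp[5][6] = 4

4


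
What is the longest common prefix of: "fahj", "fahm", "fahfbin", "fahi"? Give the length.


Words: fahj, fahm, fahfbin, fahi
  Position 0: all 'f' => match
  Position 1: all 'a' => match
  Position 2: all 'h' => match
  Position 3: ('j', 'm', 'f', 'i') => mismatch, stop
LCP = "fah" (length 3)

3


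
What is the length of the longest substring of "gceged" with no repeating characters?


Input: "gceged"
Sliding window (track last position of each char):
  Position 0 ('g'): window [0,0] length 1 -- new best
  Position 1 ('c'): window [0,1] length 2 -- new best
  Position 2 ('e'): window [0,2] length 3 -- new best
  Position 3 ('g'): repeat (last at 0), move window start to 1
  Position 3 ('g'): window [1,3] length 3
  Position 4 ('e'): repeat (last at 2), move window start to 3
  Position 4 ('e'): window [3,4] length 2
  Position 5 ('d'): window [3,5] length 3
Longest substring with no repeats: "gce" with length 3

3


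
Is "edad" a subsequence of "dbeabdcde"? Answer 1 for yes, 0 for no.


Check if "edad" is a subsequence of "dbeabdcde"
Greedy scan:
  Position 0 ('d'): no match needed
  Position 1 ('b'): no match needed
  Position 2 ('e'): matches sub[0] = 'e'
  Position 3 ('a'): no match needed
  Position 4 ('b'): no match needed
  Position 5 ('d'): matches sub[1] = 'd'
  Position 6 ('c'): no match needed
  Position 7 ('d'): no match needed
  Position 8 ('e'): no match needed
Only matched 2/4 characters => not a subsequence

0


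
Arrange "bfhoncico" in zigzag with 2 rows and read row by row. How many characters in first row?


Zigzag "bfhoncico" into 2 rows:
Placing characters:
  'b' => row 0
  'f' => row 1
  'h' => row 0
  'o' => row 1
  'n' => row 0
  'c' => row 1
  'i' => row 0
  'c' => row 1
  'o' => row 0
Rows:
  Row 0: "bhnio"
  Row 1: "focc"
First row length: 5

5


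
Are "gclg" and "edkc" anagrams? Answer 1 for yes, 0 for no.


Strings: "gclg", "edkc"
Sorted first:  cggl
Sorted second: cdek
Differ at position 1: 'g' vs 'd' => not anagrams

0


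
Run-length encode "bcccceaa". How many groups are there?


Input: bcccceaa
Scanning for consecutive runs:
  Group 1: 'b' x 1 (positions 0-0)
  Group 2: 'c' x 4 (positions 1-4)
  Group 3: 'e' x 1 (positions 5-5)
  Group 4: 'a' x 2 (positions 6-7)
Total groups: 4

4


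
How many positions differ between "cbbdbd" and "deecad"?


Comparing "cbbdbd" and "deecad" position by position:
  Position 0: 'c' vs 'd' => DIFFER
  Position 1: 'b' vs 'e' => DIFFER
  Position 2: 'b' vs 'e' => DIFFER
  Position 3: 'd' vs 'c' => DIFFER
  Position 4: 'b' vs 'a' => DIFFER
  Position 5: 'd' vs 'd' => same
Positions that differ: 5

5


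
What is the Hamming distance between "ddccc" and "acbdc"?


Comparing "ddccc" and "acbdc" position by position:
  Position 0: 'd' vs 'a' => differ
  Position 1: 'd' vs 'c' => differ
  Position 2: 'c' vs 'b' => differ
  Position 3: 'c' vs 'd' => differ
  Position 4: 'c' vs 'c' => same
Total differences (Hamming distance): 4

4


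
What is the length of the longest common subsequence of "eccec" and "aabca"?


LCS of "eccec" and "aabca"
DP table:
           a    a    b    c    a
      0    0    0    0    0    0
  e   0    0    0    0    0    0
  c   0    0    0    0    1    1
  c   0    0    0    0    1    1
  e   0    0    0    0    1    1
  c   0    0    0    0    1    1
LCS length = dp[5][5] = 1

1


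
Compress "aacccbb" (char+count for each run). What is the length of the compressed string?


Input: aacccbb
Runs:
  'a' x 2 => "a2"
  'c' x 3 => "c3"
  'b' x 2 => "b2"
Compressed: "a2c3b2"
Compressed length: 6

6


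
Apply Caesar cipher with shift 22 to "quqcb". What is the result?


Caesar cipher: shift "quqcb" by 22
  'q' (pos 16) + 22 = pos 12 = 'm'
  'u' (pos 20) + 22 = pos 16 = 'q'
  'q' (pos 16) + 22 = pos 12 = 'm'
  'c' (pos 2) + 22 = pos 24 = 'y'
  'b' (pos 1) + 22 = pos 23 = 'x'
Result: mqmyx

mqmyx


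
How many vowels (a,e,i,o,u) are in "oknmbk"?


Input: oknmbk
Checking each character:
  'o' at position 0: vowel (running total: 1)
  'k' at position 1: consonant
  'n' at position 2: consonant
  'm' at position 3: consonant
  'b' at position 4: consonant
  'k' at position 5: consonant
Total vowels: 1

1
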